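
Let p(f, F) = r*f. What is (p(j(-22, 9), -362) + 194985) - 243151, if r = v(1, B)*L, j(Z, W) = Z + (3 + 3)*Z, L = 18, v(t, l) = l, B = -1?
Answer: -45394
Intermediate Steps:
j(Z, W) = 7*Z (j(Z, W) = Z + 6*Z = 7*Z)
r = -18 (r = -1*18 = -18)
p(f, F) = -18*f
(p(j(-22, 9), -362) + 194985) - 243151 = (-126*(-22) + 194985) - 243151 = (-18*(-154) + 194985) - 243151 = (2772 + 194985) - 243151 = 197757 - 243151 = -45394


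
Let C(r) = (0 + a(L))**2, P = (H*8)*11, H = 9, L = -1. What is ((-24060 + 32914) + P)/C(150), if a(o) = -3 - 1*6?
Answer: 9646/81 ≈ 119.09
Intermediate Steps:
P = 792 (P = (9*8)*11 = 72*11 = 792)
a(o) = -9 (a(o) = -3 - 6 = -9)
C(r) = 81 (C(r) = (0 - 9)**2 = (-9)**2 = 81)
((-24060 + 32914) + P)/C(150) = ((-24060 + 32914) + 792)/81 = (8854 + 792)*(1/81) = 9646*(1/81) = 9646/81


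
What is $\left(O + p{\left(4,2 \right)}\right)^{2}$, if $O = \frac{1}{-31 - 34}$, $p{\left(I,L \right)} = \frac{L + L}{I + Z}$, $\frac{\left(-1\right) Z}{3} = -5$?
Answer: $\frac{58081}{1525225} \approx 0.03808$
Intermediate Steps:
$Z = 15$ ($Z = \left(-3\right) \left(-5\right) = 15$)
$p{\left(I,L \right)} = \frac{2 L}{15 + I}$ ($p{\left(I,L \right)} = \frac{L + L}{I + 15} = \frac{2 L}{15 + I}$)
$O = - \frac{1}{65}$ ($O = \frac{1}{-65} = - \frac{1}{65} \approx -0.015385$)
$\left(O + p{\left(4,2 \right)}\right)^{2} = \left(- \frac{1}{65} + 2 \cdot 2 \frac{1}{15 + 4}\right)^{2} = \left(- \frac{1}{65} + 2 \cdot 2 \cdot \frac{1}{19}\right)^{2} = \left(- \frac{1}{65} + \frac{4}{19}\right)^{2} = \left(\frac{241}{1235}\right)^{2} = \frac{58081}{1525225}$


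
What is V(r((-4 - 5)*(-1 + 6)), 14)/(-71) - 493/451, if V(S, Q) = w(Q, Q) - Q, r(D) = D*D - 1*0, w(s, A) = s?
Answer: -493/451 ≈ -1.0931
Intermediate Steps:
r(D) = D² (r(D) = D² + 0 = D²)
V(S, Q) = 0 (V(S, Q) = Q - Q = 0)
V(r((-4 - 5)*(-1 + 6)), 14)/(-71) - 493/451 = 0/(-71) - 493/451 = 0*(-1/71) - 493*1/451 = 0 - 493/451 = -493/451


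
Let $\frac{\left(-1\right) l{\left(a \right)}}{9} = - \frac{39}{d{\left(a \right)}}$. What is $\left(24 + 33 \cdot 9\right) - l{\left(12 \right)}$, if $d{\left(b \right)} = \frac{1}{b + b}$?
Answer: $-8103$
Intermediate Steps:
$d{\left(b \right)} = \frac{1}{2 b}$
$l{\left(a \right)} = 702 a$ ($l{\left(a \right)} = - 9 \left(- \frac{39}{\frac{1}{2} \frac{1}{a}}\right) = - 9 \left(- 39 \cdot 2 a\right) = - 9 \left(- 78 a\right) = 702 a$)
$\left(24 + 33 \cdot 9\right) - l{\left(12 \right)} = \left(24 + 33 \cdot 9\right) - 702 \cdot 12 = \left(24 + 297\right) - 8424 = 321 - 8424 = -8103$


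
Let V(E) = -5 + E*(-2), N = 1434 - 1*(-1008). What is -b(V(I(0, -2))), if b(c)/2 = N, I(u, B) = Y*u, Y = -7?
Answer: -4884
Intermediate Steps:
I(u, B) = -7*u
N = 2442 (N = 1434 + 1008 = 2442)
V(E) = -5 - 2*E
b(c) = 4884 (b(c) = 2*2442 = 4884)
-b(V(I(0, -2))) = -1*4884 = -4884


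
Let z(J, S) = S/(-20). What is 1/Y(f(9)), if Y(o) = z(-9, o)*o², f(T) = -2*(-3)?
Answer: -5/54 ≈ -0.092593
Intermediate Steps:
z(J, S) = -S/20 (z(J, S) = S*(-1/20) = -S/20)
f(T) = 6
Y(o) = -o³/20 (Y(o) = (-o/20)*o² = -o³/20)
1/Y(f(9)) = 1/(-1/20*6³) = 1/(-1/20*216) = 1/(-54/5) = -5/54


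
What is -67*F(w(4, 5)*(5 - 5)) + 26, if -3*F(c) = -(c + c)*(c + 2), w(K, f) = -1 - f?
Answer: 26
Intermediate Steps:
F(c) = 2*c*(2 + c)/3 (F(c) = -(-1)*(c + c)*(c + 2)/3 = -(-1)*(2*c)*(2 + c)/3 = -(-1)*2*c*(2 + c)/3 = -(-2)*c*(2 + c)/3 = 2*c*(2 + c)/3)
-67*F(w(4, 5)*(5 - 5)) + 26 = -134*(-1 - 1*5)*(5 - 5)*(2 + (-1 - 1*5)*(5 - 5))/3 + 26 = -134*(-1 - 5)*0*(2 + (-1 - 5)*0)/3 + 26 = -134*(-6*0)*(2 - 6*0)/3 + 26 = -134*0*(2 + 0)/3 + 26 = -134*0*2/3 + 26 = -67*0 + 26 = 0 + 26 = 26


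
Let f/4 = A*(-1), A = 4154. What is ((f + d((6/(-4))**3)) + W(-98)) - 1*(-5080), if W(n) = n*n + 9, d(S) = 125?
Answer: -1798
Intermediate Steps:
f = -16616 (f = 4*(4154*(-1)) = 4*(-4154) = -16616)
W(n) = 9 + n**2 (W(n) = n**2 + 9 = 9 + n**2)
((f + d((6/(-4))**3)) + W(-98)) - 1*(-5080) = ((-16616 + 125) + (9 + (-98)**2)) - 1*(-5080) = (-16491 + (9 + 9604)) + 5080 = (-16491 + 9613) + 5080 = -6878 + 5080 = -1798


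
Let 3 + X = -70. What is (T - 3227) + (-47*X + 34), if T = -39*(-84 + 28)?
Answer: 2422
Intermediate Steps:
X = -73 (X = -3 - 70 = -73)
T = 2184 (T = -39*(-56) = 2184)
(T - 3227) + (-47*X + 34) = (2184 - 3227) + (-47*(-73) + 34) = -1043 + (3431 + 34) = -1043 + 3465 = 2422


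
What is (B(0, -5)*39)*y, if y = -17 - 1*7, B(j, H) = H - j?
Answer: 4680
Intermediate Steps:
y = -24 (y = -17 - 7 = -24)
(B(0, -5)*39)*y = ((-5 - 1*0)*39)*(-24) = ((-5 + 0)*39)*(-24) = -5*39*(-24) = -195*(-24) = 4680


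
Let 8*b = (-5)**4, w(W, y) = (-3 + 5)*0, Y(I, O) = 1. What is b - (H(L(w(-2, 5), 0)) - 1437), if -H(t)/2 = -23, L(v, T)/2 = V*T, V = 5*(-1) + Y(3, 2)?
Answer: 11753/8 ≈ 1469.1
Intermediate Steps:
w(W, y) = 0 (w(W, y) = 2*0 = 0)
V = -4 (V = 5*(-1) + 1 = -5 + 1 = -4)
b = 625/8 (b = (1/8)*(-5)**4 = (1/8)*625 = 625/8 ≈ 78.125)
L(v, T) = -8*T (L(v, T) = 2*(-4*T) = -8*T)
H(t) = 46 (H(t) = -2*(-23) = 46)
b - (H(L(w(-2, 5), 0)) - 1437) = 625/8 - (46 - 1437) = 625/8 - 1*(-1391) = 625/8 + 1391 = 11753/8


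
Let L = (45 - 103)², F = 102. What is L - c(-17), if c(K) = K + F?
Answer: 3279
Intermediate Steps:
c(K) = 102 + K (c(K) = K + 102 = 102 + K)
L = 3364 (L = (-58)² = 3364)
L - c(-17) = 3364 - (102 - 17) = 3364 - 1*85 = 3364 - 85 = 3279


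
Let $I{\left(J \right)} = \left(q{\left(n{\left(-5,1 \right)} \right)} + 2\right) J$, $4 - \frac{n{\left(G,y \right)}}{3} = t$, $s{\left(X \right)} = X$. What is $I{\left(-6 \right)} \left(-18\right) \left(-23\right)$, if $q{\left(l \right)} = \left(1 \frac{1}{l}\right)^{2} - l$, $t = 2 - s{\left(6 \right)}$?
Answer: $\frac{874299}{16} \approx 54644.0$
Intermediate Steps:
$t = -4$ ($t = 2 - 6 = -4$)
$n{\left(G,y \right)} = 24$ ($n{\left(G,y \right)} = 12 - -12 = 12 + 12 = 24$)
$q{\left(l \right)} = \frac{1}{l^{2}} - l$ ($q{\left(l \right)} = \left(\frac{1}{l}\right)^{2} - l = \frac{1}{l^{2}} - l$)
$I{\left(J \right)} = - \frac{12671 J}{576}$ ($I{\left(J \right)} = \left(\left(\frac{1}{576} - 24\right) + 2\right) J = \left(- \frac{13823}{576} + 2\right) J = - \frac{12671 J}{576}$)
$I{\left(-6 \right)} \left(-18\right) \left(-23\right) = \left(- \frac{12671}{576}\right) \left(-6\right) \left(-18\right) \left(-23\right) = \frac{12671}{96} \left(-18\right) \left(-23\right) = \left(- \frac{38013}{16}\right) \left(-23\right) = \frac{874299}{16}$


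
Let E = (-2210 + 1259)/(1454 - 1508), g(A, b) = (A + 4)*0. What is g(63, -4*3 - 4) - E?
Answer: -317/18 ≈ -17.611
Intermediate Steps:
g(A, b) = 0 (g(A, b) = (4 + A)*0 = 0)
E = 317/18 (E = -951/(-54) = -951*(-1/54) = 317/18 ≈ 17.611)
g(63, -4*3 - 4) - E = 0 - 1*317/18 = 0 - 317/18 = -317/18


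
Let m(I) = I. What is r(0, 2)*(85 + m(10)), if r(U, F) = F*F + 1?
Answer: 475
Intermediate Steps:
r(U, F) = 1 + F² (r(U, F) = F² + 1 = 1 + F²)
r(0, 2)*(85 + m(10)) = (1 + 2²)*(85 + 10) = (1 + 4)*95 = 5*95 = 475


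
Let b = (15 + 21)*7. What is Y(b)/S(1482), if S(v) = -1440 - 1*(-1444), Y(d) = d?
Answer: 63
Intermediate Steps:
b = 252 (b = 36*7 = 252)
S(v) = 4 (S(v) = -1440 + 1444 = 4)
Y(b)/S(1482) = 252/4 = 252*(¼) = 63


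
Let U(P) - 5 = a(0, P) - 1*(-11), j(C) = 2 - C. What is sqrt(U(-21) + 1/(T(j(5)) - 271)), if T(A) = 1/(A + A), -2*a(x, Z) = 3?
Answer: sqrt(153494434)/3254 ≈ 3.8074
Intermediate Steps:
a(x, Z) = -3/2 (a(x, Z) = -1/2*3 = -3/2)
T(A) = 1/(2*A)
U(P) = 29/2 (U(P) = 5 + (-3/2 - 1*(-11)) = 5 + (-3/2 + 11) = 5 + 19/2 = 29/2)
sqrt(U(-21) + 1/(T(j(5)) - 271)) = sqrt(29/2 + 1/(1/(2*(2 - 1*5)) - 271)) = sqrt(29/2 + 1/(1/(2*(2 - 5)) - 271)) = sqrt(29/2 + 1/((1/2)/(-3) - 271)) = sqrt(29/2 + 1/((1/2)*(-1/3) - 271)) = sqrt(29/2 + 1/(-1/6 - 271)) = sqrt(29/2 + 1/(-1627/6)) = sqrt(29/2 - 6/1627) = sqrt(47171/3254) = sqrt(153494434)/3254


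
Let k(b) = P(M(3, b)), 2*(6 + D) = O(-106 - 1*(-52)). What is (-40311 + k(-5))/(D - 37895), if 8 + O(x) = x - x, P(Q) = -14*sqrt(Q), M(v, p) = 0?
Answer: 13437/12635 ≈ 1.0635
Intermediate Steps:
O(x) = -8 (O(x) = -8 + (x - x) = -8 + 0 = -8)
D = -10 (D = -6 + (1/2)*(-8) = -6 - 4 = -10)
k(b) = 0 (k(b) = -14*sqrt(0) = -14*0 = 0)
(-40311 + k(-5))/(D - 37895) = (-40311 + 0)/(-10 - 37895) = -40311/(-37905) = -40311*(-1/37905) = 13437/12635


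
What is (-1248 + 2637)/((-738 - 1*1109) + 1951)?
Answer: 1389/104 ≈ 13.356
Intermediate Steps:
(-1248 + 2637)/((-738 - 1*1109) + 1951) = 1389/((-738 - 1109) + 1951) = 1389/(-1847 + 1951) = 1389/104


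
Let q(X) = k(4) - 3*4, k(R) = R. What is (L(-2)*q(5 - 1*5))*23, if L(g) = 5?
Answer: -920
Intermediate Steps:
q(X) = -8 (q(X) = 4 - 3*4 = 4 - 12 = -8)
(L(-2)*q(5 - 1*5))*23 = (5*(-8))*23 = -40*23 = -920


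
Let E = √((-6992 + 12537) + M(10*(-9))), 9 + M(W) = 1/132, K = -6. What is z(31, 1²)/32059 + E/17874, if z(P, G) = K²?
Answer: 36/32059 + √24114849/1179684 ≈ 0.0052856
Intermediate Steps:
M(W) = -1187/132 (M(W) = -9 + 1/132 = -1187/132)
z(P, G) = 36 (z(P, G) = (-6)² = 36)
E = √24114849/66 (E = √((-6992 + 12537) - 1187/132) = √(5545 - 1187/132) = √(730753/132) = √24114849/66 ≈ 74.404)
z(31, 1²)/32059 + E/17874 = 36/32059 + (√24114849/66)/17874 = 36*(1/32059) + (√24114849/66)*(1/17874) = 36/32059 + √24114849/1179684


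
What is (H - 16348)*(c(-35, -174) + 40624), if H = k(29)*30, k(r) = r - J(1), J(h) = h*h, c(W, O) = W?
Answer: -629454212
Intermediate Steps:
J(h) = h²
k(r) = -1 + r (k(r) = r - 1*1² = r - 1*1 = r - 1 = -1 + r)
H = 840 (H = (-1 + 29)*30 = 28*30 = 840)
(H - 16348)*(c(-35, -174) + 40624) = (840 - 16348)*(-35 + 40624) = -15508*40589 = -629454212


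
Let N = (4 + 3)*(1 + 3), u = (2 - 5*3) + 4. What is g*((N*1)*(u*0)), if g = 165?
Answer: 0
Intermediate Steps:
u = -9 (u = (2 - 15) + 4 = -13 + 4 = -9)
N = 28 (N = 7*4 = 28)
g*((N*1)*(u*0)) = 165*((28*1)*(-9*0)) = 165*(28*0) = 165*0 = 0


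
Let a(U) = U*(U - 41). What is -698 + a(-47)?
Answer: 3438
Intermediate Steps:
a(U) = U*(-41 + U)
-698 + a(-47) = -698 - 47*(-41 - 47) = -698 - 47*(-88) = -698 + 4136 = 3438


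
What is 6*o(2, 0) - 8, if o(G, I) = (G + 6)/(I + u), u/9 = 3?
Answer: -56/9 ≈ -6.2222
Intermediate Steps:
u = 27 (u = 9*3 = 27)
o(G, I) = (6 + G)/(27 + I) (o(G, I) = (G + 6)/(I + 27) = (6 + G)/(27 + I))
6*o(2, 0) - 8 = 6*((6 + 2)/(27 + 0)) - 8 = 6*(8/27) - 8 = 16/9 - 8 = -56/9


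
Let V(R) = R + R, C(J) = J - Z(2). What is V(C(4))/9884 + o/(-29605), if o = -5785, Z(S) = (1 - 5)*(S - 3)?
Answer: 1157/5921 ≈ 0.19541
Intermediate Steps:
Z(S) = 12 - 4*S (Z(S) = -4*(-3 + S) = 12 - 4*S)
C(J) = -4 + J (C(J) = J - (12 - 4*2) = J - (12 - 8) = J - 1*4 = J - 4 = -4 + J)
V(R) = 2*R
V(C(4))/9884 + o/(-29605) = (2*(-4 + 4))/9884 - 5785/(-29605) = (2*0)*(1/9884) - 5785*(-1/29605) = 0*(1/9884) + 1157/5921 = 0 + 1157/5921 = 1157/5921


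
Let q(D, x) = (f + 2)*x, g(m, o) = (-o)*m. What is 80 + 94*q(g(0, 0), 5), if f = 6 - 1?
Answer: 3370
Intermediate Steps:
f = 5
g(m, o) = -m*o
q(D, x) = 7*x (q(D, x) = (5 + 2)*x = 7*x)
80 + 94*q(g(0, 0), 5) = 80 + 94*(7*5) = 80 + 94*35 = 80 + 3290 = 3370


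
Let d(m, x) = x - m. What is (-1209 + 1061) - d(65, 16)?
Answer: -99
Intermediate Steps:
(-1209 + 1061) - d(65, 16) = (-1209 + 1061) - (16 - 1*65) = -148 - (16 - 65) = -148 - 1*(-49) = -148 + 49 = -99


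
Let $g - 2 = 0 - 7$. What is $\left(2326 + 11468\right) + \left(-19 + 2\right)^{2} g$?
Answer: $12349$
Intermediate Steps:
$g = -5$ ($g = 2 + \left(0 - 7\right) = 2 - 7 = -5$)
$\left(2326 + 11468\right) + \left(-19 + 2\right)^{2} g = \left(2326 + 11468\right) + \left(-19 + 2\right)^{2} \left(-5\right) = 13794 + \left(-17\right)^{2} \left(-5\right) = 13794 + 289 \left(-5\right) = 13794 - 1445 = 12349$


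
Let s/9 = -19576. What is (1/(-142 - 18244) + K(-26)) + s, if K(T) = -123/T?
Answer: -21055008293/119509 ≈ -1.7618e+5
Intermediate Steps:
s = -176184 (s = 9*(-19576) = -176184)
(1/(-142 - 18244) + K(-26)) + s = (1/(-142 - 18244) - 123/(-26)) - 176184 = (1/(-18386) - 123*(-1/26)) - 176184 = (-1/18386 + 123/26) - 176184 = 565363/119509 - 176184 = -21055008293/119509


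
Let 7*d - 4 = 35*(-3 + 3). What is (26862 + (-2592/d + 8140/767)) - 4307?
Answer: 13828713/767 ≈ 18030.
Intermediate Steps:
d = 4/7 (d = 4/7 + (35*(-3 + 3))/7 = 4/7 + (35*0)/7 = 4/7 + (⅐)*0 = 4/7 + 0 = 4/7 ≈ 0.57143)
(26862 + (-2592/d + 8140/767)) - 4307 = (26862 + (-2592/4/7 + 8140/767)) - 4307 = (26862 + (-2592*7/4 + 8140*(1/767))) - 4307 = (26862 + (-4536 + 8140/767)) - 4307 = (26862 - 3470972/767) - 4307 = 17132182/767 - 4307 = 13828713/767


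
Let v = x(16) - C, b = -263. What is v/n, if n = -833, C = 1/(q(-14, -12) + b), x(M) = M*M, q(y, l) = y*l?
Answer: -24321/79135 ≈ -0.30734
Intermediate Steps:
q(y, l) = l*y
x(M) = M²
C = -1/95 (C = 1/(-12*(-14) - 263) = 1/(168 - 263) = 1/(-95) = -1/95 ≈ -0.010526)
v = 24321/95 (v = 16² - 1*(-1/95) = 256 + 1/95 = 24321/95 ≈ 256.01)
v/n = (24321/95)/(-833) = (24321/95)*(-1/833) = -24321/79135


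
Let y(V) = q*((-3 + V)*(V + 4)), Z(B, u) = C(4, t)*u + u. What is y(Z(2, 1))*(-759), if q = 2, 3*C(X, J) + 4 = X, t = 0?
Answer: 15180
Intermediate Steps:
C(X, J) = -4/3 + X/3
Z(B, u) = u (Z(B, u) = (-4/3 + (⅓)*4)*u + u = (-4/3 + 4/3)*u + u = 0*u + u = 0 + u = u)
y(V) = 2*(-3 + V)*(4 + V) (y(V) = 2*((-3 + V)*(V + 4)) = 2*((-3 + V)*(4 + V)) = 2*(-3 + V)*(4 + V))
y(Z(2, 1))*(-759) = (-24 + 2*1 + 2*1²)*(-759) = (-24 + 2 + 2*1)*(-759) = (-24 + 2 + 2)*(-759) = -20*(-759) = 15180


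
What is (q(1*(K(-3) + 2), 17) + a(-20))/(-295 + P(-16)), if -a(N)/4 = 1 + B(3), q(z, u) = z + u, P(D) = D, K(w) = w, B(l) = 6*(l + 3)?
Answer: 132/311 ≈ 0.42444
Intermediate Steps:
B(l) = 18 + 6*l (B(l) = 6*(3 + l) = 18 + 6*l)
q(z, u) = u + z
a(N) = -148 (a(N) = -4*(1 + (18 + 6*3)) = -4*(1 + (18 + 18)) = -4*(1 + 36) = -4*37 = -148)
(q(1*(K(-3) + 2), 17) + a(-20))/(-295 + P(-16)) = ((17 + 1*(-3 + 2)) - 148)/(-295 - 16) = ((17 + 1*(-1)) - 148)/(-311) = ((17 - 1) - 148)*(-1/311) = (16 - 148)*(-1/311) = -132*(-1/311) = 132/311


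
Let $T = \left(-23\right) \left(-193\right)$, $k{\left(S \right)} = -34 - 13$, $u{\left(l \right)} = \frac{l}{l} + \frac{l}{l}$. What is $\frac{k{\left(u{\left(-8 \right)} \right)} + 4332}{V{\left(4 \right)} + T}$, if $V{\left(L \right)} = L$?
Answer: $\frac{4285}{4443} \approx 0.96444$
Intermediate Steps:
$u{\left(l \right)} = 2$ ($u{\left(l \right)} = 1 + 1 = 2$)
$k{\left(S \right)} = -47$ ($k{\left(S \right)} = -34 - 13 = -47$)
$T = 4439$
$\frac{k{\left(u{\left(-8 \right)} \right)} + 4332}{V{\left(4 \right)} + T} = \frac{-47 + 4332}{4 + 4439} = \frac{4285}{4443}$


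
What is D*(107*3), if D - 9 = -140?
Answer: -42051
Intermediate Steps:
D = -131 (D = 9 - 140 = -131)
D*(107*3) = -14017*3 = -131*321 = -42051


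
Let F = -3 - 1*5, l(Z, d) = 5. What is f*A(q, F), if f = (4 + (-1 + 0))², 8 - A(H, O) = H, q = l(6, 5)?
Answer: 27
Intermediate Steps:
q = 5
F = -8 (F = -3 - 5 = -8)
A(H, O) = 8 - H
f = 9 (f = (4 - 1)² = 3² = 9)
f*A(q, F) = 9*(8 - 1*5) = 9*(8 - 5) = 9*3 = 27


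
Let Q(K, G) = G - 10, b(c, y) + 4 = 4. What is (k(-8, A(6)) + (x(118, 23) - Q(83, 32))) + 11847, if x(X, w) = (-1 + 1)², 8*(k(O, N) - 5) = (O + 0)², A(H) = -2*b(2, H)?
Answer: 11838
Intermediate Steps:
b(c, y) = 0 (b(c, y) = -4 + 4 = 0)
A(H) = 0 (A(H) = -2*0 = 0)
Q(K, G) = -10 + G
k(O, N) = 5 + O²/8 (k(O, N) = 5 + (O + 0)²/8 = 5 + O²/8)
x(X, w) = 0 (x(X, w) = 0² = 0)
(k(-8, A(6)) + (x(118, 23) - Q(83, 32))) + 11847 = ((5 + (⅛)*(-8)²) + (0 - (-10 + 32))) + 11847 = ((5 + (⅛)*64) + (0 - 1*22)) + 11847 = ((5 + 8) + (0 - 22)) + 11847 = (13 - 22) + 11847 = -9 + 11847 = 11838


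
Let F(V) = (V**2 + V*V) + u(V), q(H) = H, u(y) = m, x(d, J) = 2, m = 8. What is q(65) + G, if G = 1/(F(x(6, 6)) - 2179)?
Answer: 140594/2163 ≈ 65.000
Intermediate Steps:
u(y) = 8
F(V) = 8 + 2*V**2 (F(V) = (V**2 + V*V) + 8 = (V**2 + V**2) + 8 = 2*V**2 + 8 = 8 + 2*V**2)
G = -1/2163 (G = 1/((8 + 2*2**2) - 2179) = 1/((8 + 2*4) - 2179) = 1/((8 + 8) - 2179) = 1/(16 - 2179) = 1/(-2163) = -1/2163 ≈ -0.00046232)
q(65) + G = 65 - 1/2163 = 140594/2163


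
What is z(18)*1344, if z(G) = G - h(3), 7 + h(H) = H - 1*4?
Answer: 34944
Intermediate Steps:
h(H) = -11 + H (h(H) = -7 + (H - 1*4) = -7 + (H - 4) = -7 + (-4 + H) = -11 + H)
z(G) = 8 + G (z(G) = G - (-11 + 3) = G - 1*(-8) = G + 8 = 8 + G)
z(18)*1344 = (8 + 18)*1344 = 26*1344 = 34944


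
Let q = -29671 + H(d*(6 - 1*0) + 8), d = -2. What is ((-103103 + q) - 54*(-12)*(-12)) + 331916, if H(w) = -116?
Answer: 191250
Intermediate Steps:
q = -29787 (q = -29671 - 116 = -29787)
((-103103 + q) - 54*(-12)*(-12)) + 331916 = ((-103103 - 29787) - 54*(-12)*(-12)) + 331916 = (-132890 + 648*(-12)) + 331916 = (-132890 - 7776) + 331916 = -140666 + 331916 = 191250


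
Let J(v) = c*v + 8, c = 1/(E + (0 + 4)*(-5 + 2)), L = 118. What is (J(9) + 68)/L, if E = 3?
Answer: 75/118 ≈ 0.63559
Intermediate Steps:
c = -1/9 (c = 1/(3 + (0 + 4)*(-5 + 2)) = 1/(3 + 4*(-3)) = 1/(3 - 12) = 1/(-9) = -1/9 ≈ -0.11111)
J(v) = 8 - v/9 (J(v) = -v/9 + 8 = 8 - v/9)
(J(9) + 68)/L = ((8 - 1/9*9) + 68)/118 = ((8 - 1) + 68)*(1/118) = (7 + 68)*(1/118) = 75*(1/118) = 75/118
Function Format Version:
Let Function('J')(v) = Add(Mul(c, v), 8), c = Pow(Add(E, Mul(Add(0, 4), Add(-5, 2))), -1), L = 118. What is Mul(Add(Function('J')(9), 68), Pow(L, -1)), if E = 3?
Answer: Rational(75, 118) ≈ 0.63559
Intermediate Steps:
c = Rational(-1, 9) (c = Pow(Add(3, Mul(Add(0, 4), Add(-5, 2))), -1) = Pow(Add(3, Mul(4, -3)), -1) = Pow(Add(3, -12), -1) = Pow(-9, -1) = Rational(-1, 9) ≈ -0.11111)
Function('J')(v) = Add(8, Mul(Rational(-1, 9), v)) (Function('J')(v) = Add(Mul(Rational(-1, 9), v), 8) = Add(8, Mul(Rational(-1, 9), v)))
Mul(Add(Function('J')(9), 68), Pow(L, -1)) = Mul(Add(Add(8, Mul(Rational(-1, 9), 9)), 68), Pow(118, -1)) = Mul(Add(Add(8, -1), 68), Rational(1, 118)) = Mul(Add(7, 68), Rational(1, 118)) = Mul(75, Rational(1, 118)) = Rational(75, 118)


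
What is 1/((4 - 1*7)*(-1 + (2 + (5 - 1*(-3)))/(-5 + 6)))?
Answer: -1/27 ≈ -0.037037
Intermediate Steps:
1/((4 - 1*7)*(-1 + (2 + (5 - 1*(-3)))/(-5 + 6))) = 1/((4 - 7)*(-1 + (2 + (5 + 3))/1)) = 1/(-3*(-1 + (2 + 8)*1)) = 1/(-3*(-1 + 10*1)) = 1/(-3*(-1 + 10)) = 1/(-3*9) = 1/(-27) = -1/27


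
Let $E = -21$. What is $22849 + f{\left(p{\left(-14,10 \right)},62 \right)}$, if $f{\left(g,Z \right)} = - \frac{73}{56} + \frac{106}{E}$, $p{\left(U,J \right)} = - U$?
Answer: $\frac{3837565}{168} \approx 22843.0$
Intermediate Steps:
$f{\left(g,Z \right)} = - \frac{1067}{168}$ ($f{\left(g,Z \right)} = - \frac{73}{56} + \frac{106}{-21} = \left(-73\right) \frac{1}{56} + 106 \left(- \frac{1}{21}\right) = - \frac{73}{56} - \frac{106}{21} = - \frac{1067}{168}$)
$22849 + f{\left(p{\left(-14,10 \right)},62 \right)} = 22849 - \frac{1067}{168} = \frac{3837565}{168}$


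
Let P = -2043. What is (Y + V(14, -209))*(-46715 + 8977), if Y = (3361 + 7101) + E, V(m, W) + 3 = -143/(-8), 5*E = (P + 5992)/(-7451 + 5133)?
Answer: -9164524782101/23180 ≈ -3.9536e+8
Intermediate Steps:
E = -3949/11590 (E = ((-2043 + 5992)/(-7451 + 5133))/5 = (3949/(-2318))/5 = (3949*(-1/2318))/5 = (⅕)*(-3949/2318) = -3949/11590 ≈ -0.34072)
V(m, W) = 119/8 (V(m, W) = -3 - 143/(-8) = -3 - 143*(-⅛) = -3 + 143/8 = 119/8)
Y = 121250631/11590 (Y = (3361 + 7101) - 3949/11590 = 10462 - 3949/11590 = 121250631/11590 ≈ 10462.)
(Y + V(14, -209))*(-46715 + 8977) = (121250631/11590 + 119/8)*(-46715 + 8977) = (485692129/46360)*(-37738) = -9164524782101/23180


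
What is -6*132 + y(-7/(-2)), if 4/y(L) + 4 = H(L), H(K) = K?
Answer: -800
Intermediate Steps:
y(L) = 4/(-4 + L)
-6*132 + y(-7/(-2)) = -6*132 + 4/(-4 - 7/(-2)) = -792 + 4/(-4 - 7*(-½)) = -792 + 4/(-4 + 7/2) = -792 + 4/(-½) = -792 + 4*(-2) = -792 - 8 = -800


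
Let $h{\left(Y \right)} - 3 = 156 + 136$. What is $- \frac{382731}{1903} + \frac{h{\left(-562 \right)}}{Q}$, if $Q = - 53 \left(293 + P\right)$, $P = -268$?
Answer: $- \frac{101535992}{504295} \approx -201.34$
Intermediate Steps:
$h{\left(Y \right)} = 295$ ($h{\left(Y \right)} = 3 + \left(156 + 136\right) = 3 + 292 = 295$)
$Q = -1325$ ($Q = - 53 \left(293 - 268\right) = \left(-53\right) 25 = -1325$)
$- \frac{382731}{1903} + \frac{h{\left(-562 \right)}}{Q} = - \frac{382731}{1903} + \frac{295}{-1325} = \left(-382731\right) \frac{1}{1903} + 295 \left(- \frac{1}{1325}\right) = - \frac{382731}{1903} - \frac{59}{265} = - \frac{101535992}{504295}$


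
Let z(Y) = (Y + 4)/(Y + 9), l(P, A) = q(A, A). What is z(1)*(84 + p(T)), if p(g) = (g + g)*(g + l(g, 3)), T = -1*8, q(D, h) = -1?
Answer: 114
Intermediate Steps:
T = -8
l(P, A) = -1
p(g) = 2*g*(-1 + g) (p(g) = (g + g)*(g - 1) = (2*g)*(-1 + g) = 2*g*(-1 + g))
z(Y) = (4 + Y)/(9 + Y)
z(1)*(84 + p(T)) = ((4 + 1)/(9 + 1))*(84 + 2*(-8)*(-1 - 8)) = (5/10)*(84 + 2*(-8)*(-9)) = ((1/10)*5)*(84 + 144) = (1/2)*228 = 114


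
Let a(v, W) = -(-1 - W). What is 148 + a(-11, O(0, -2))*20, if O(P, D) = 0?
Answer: 168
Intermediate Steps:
a(v, W) = 1 + W
148 + a(-11, O(0, -2))*20 = 148 + (1 + 0)*20 = 148 + 1*20 = 148 + 20 = 168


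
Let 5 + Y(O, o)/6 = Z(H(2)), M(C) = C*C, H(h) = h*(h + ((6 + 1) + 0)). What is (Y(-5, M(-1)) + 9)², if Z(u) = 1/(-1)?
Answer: 729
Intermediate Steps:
H(h) = h*(7 + h) (H(h) = h*(h + (7 + 0)) = h*(h + 7) = h*(7 + h))
Z(u) = -1
M(C) = C²
Y(O, o) = -36 (Y(O, o) = -30 + 6*(-1) = -30 - 6 = -36)
(Y(-5, M(-1)) + 9)² = (-36 + 9)² = (-27)² = 729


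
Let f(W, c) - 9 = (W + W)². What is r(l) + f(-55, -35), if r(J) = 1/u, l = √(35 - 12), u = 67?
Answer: 811304/67 ≈ 12109.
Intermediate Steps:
f(W, c) = 9 + 4*W² (f(W, c) = 9 + (W + W)² = 9 + (2*W)² = 9 + 4*W²)
l = √23 ≈ 4.7958
r(J) = 1/67
r(l) + f(-55, -35) = 1/67 + (9 + 4*(-55)²) = 1/67 + (9 + 4*3025) = 1/67 + (9 + 12100) = 1/67 + 12109 = 811304/67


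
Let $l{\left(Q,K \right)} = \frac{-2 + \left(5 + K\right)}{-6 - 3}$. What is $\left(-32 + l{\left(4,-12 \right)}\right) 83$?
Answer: $-2573$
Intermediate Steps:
$l{\left(Q,K \right)} = - \frac{1}{3} - \frac{K}{9}$ ($l{\left(Q,K \right)} = \frac{3 + K}{-9} = \left(3 + K\right) \left(- \frac{1}{9}\right) = - \frac{1}{3} - \frac{K}{9}$)
$\left(-32 + l{\left(4,-12 \right)}\right) 83 = \left(-32 - -1\right) 83 = \left(-32 + \left(- \frac{1}{3} + \frac{4}{3}\right)\right) 83 = \left(-32 + 1\right) 83 = \left(-31\right) 83 = -2573$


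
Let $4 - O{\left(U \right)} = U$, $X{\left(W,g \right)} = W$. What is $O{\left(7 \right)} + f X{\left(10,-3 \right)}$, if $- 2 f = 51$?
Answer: $-258$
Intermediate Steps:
$f = - \frac{51}{2}$ ($f = \left(- \frac{1}{2}\right) 51 = - \frac{51}{2} \approx -25.5$)
$O{\left(U \right)} = 4 - U$
$O{\left(7 \right)} + f X{\left(10,-3 \right)} = \left(4 - 7\right) - 255 = -3 - 255 = -258$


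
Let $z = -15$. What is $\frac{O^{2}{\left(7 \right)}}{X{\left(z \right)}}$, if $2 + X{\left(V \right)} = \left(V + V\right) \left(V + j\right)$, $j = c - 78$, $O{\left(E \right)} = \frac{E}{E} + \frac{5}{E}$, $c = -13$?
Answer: $\frac{72}{77861} \approx 0.00092473$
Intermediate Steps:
$O{\left(E \right)} = 1 + \frac{5}{E}$
$j = -91$ ($j = -13 - 78 = -91$)
$X{\left(V \right)} = -2 + 2 V \left(-91 + V\right)$ ($X{\left(V \right)} = -2 + \left(V + V\right) \left(V - 91\right) = -2 + 2 V \left(-91 + V\right)$)
$\frac{O^{2}{\left(7 \right)}}{X{\left(z \right)}} = \frac{\left(\frac{5 + 7}{7}\right)^{2}}{-2 - -2730 + 2 \left(-15\right)^{2}} = \frac{\left(\frac{1}{7} \cdot 12\right)^{2}}{-2 + 2730 + 2 \cdot 225} = \frac{\left(\frac{12}{7}\right)^{2}}{-2 + 2730 + 450} = \frac{144}{49 \cdot 3178} = \frac{144}{49} \cdot \frac{1}{3178} = \frac{72}{77861}$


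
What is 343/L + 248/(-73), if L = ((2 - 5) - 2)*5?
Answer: -31239/1825 ≈ -17.117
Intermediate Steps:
L = -25 (L = (-3 - 2)*5 = -5*5 = -25)
343/L + 248/(-73) = 343/(-25) + 248/(-73) = 343*(-1/25) + 248*(-1/73) = -343/25 - 248/73 = -31239/1825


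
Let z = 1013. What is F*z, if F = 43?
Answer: 43559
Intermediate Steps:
F*z = 43*1013 = 43559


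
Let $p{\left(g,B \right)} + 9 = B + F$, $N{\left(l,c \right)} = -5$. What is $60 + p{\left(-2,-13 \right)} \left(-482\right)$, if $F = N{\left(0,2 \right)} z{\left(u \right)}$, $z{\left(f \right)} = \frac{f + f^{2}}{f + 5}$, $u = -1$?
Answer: $10664$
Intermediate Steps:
$z{\left(f \right)} = \frac{f + f^{2}}{5 + f}$
$F = 0$ ($F = - 5 \left(- \frac{1 - 1}{5 - 1}\right) = - 5 \left(\left(-1\right) \frac{1}{4} \cdot 0\right) = \left(-5\right) 0 = 0$)
$p{\left(g,B \right)} = -9 + B$ ($p{\left(g,B \right)} = -9 + \left(B + 0\right) = -9 + B$)
$60 + p{\left(-2,-13 \right)} \left(-482\right) = 60 + \left(-9 - 13\right) \left(-482\right) = 60 - -10604 = 60 + 10604 = 10664$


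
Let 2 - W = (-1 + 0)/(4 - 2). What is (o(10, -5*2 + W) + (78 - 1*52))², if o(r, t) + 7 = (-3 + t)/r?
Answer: 128881/400 ≈ 322.20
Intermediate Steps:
W = 5/2 (W = 2 - (-1 + 0)/(4 - 2) = 2 - (-1)/2 = 2 - 1*(-½) = 2 + ½ = 5/2 ≈ 2.5000)
o(r, t) = -7 + (-3 + t)/r
(o(10, -5*2 + W) + (78 - 1*52))² = ((-3 + (-5*2 + 5/2) - 7*10)/10 + (78 - 1*52))² = ((-3 + (-10 + 5/2) - 70)/10 + (78 - 52))² = ((-3 - 15/2 - 70)/10 + 26)² = ((⅒)*(-161/2) + 26)² = (-161/20 + 26)² = (359/20)² = 128881/400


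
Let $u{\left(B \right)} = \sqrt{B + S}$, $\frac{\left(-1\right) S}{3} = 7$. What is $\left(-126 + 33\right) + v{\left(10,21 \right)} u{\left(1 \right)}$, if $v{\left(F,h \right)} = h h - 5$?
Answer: $-93 + 872 i \sqrt{5} \approx -93.0 + 1949.9 i$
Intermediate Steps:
$S = -21$ ($S = \left(-3\right) 7 = -21$)
$v{\left(F,h \right)} = -5 + h^{2}$ ($v{\left(F,h \right)} = h^{2} - 5 = -5 + h^{2}$)
$u{\left(B \right)} = \sqrt{-21 + B}$ ($u{\left(B \right)} = \sqrt{B - 21} = \sqrt{-21 + B}$)
$\left(-126 + 33\right) + v{\left(10,21 \right)} u{\left(1 \right)} = \left(-126 + 33\right) + \left(-5 + 21^{2}\right) \sqrt{-21 + 1} = -93 + \left(-5 + 441\right) \sqrt{-20} = -93 + 436 \cdot 2 i \sqrt{5} = -93 + 872 i \sqrt{5}$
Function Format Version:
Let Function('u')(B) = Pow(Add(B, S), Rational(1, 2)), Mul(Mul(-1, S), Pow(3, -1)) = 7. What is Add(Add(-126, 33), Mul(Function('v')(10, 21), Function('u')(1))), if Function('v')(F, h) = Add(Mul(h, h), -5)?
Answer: Add(-93, Mul(872, I, Pow(5, Rational(1, 2)))) ≈ Add(-93.000, Mul(1949.9, I))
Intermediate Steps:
S = -21 (S = Mul(-3, 7) = -21)
Function('v')(F, h) = Add(-5, Pow(h, 2)) (Function('v')(F, h) = Add(Pow(h, 2), -5) = Add(-5, Pow(h, 2)))
Function('u')(B) = Pow(Add(-21, B), Rational(1, 2)) (Function('u')(B) = Pow(Add(B, -21), Rational(1, 2)) = Pow(Add(-21, B), Rational(1, 2)))
Add(Add(-126, 33), Mul(Function('v')(10, 21), Function('u')(1))) = Add(Add(-126, 33), Mul(Add(-5, Pow(21, 2)), Pow(Add(-21, 1), Rational(1, 2)))) = Add(-93, Mul(Add(-5, 441), Pow(-20, Rational(1, 2)))) = Add(-93, Mul(436, Mul(2, I, Pow(5, Rational(1, 2))))) = Add(-93, Mul(872, I, Pow(5, Rational(1, 2))))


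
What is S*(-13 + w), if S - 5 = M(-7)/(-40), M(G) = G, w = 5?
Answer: -207/5 ≈ -41.400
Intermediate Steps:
S = 207/40 (S = 5 - 7/(-40) = 5 - 7*(-1/40) = 5 + 7/40 = 207/40 ≈ 5.1750)
S*(-13 + w) = 207*(-13 + 5)/40 = (207/40)*(-8) = -207/5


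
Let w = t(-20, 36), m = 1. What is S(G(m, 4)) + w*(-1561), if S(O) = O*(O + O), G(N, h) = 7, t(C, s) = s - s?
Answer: 98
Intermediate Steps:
t(C, s) = 0
w = 0
S(O) = 2*O² (S(O) = O*(2*O) = 2*O²)
S(G(m, 4)) + w*(-1561) = 2*7² + 0*(-1561) = 2*49 + 0 = 98 + 0 = 98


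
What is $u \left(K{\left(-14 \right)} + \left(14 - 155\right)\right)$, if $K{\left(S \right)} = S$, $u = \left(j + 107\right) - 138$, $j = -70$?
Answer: $15655$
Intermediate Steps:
$u = -101$ ($u = \left(-70 + 107\right) - 138 = 37 - 138 = -101$)
$u \left(K{\left(-14 \right)} + \left(14 - 155\right)\right) = - 101 \left(-14 + \left(14 - 155\right)\right) = - 101 \left(-14 - 141\right) = \left(-101\right) \left(-155\right) = 15655$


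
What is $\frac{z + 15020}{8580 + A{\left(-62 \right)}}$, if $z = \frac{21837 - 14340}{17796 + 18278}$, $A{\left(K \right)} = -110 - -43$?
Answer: $\frac{31872881}{18064586} \approx 1.7644$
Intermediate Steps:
$A{\left(K \right)} = -67$ ($A{\left(K \right)} = -110 + 43 = -67$)
$z = \frac{441}{2122}$ ($z = \frac{7497}{36074} = 7497 \cdot \frac{1}{36074} = \frac{441}{2122} \approx 0.20782$)
$\frac{z + 15020}{8580 + A{\left(-62 \right)}} = \frac{\frac{441}{2122} + 15020}{8580 - 67} = \frac{31872881}{2122 \cdot 8513} = \frac{31872881}{2122} \cdot \frac{1}{8513} = \frac{31872881}{18064586}$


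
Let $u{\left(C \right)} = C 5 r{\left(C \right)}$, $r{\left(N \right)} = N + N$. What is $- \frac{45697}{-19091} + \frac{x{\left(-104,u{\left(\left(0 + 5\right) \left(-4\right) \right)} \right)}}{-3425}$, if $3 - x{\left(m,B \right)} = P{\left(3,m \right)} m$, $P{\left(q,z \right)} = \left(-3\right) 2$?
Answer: $\frac{168367736}{65386675} \approx 2.575$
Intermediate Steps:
$r{\left(N \right)} = 2 N$
$P{\left(q,z \right)} = -6$
$u{\left(C \right)} = 10 C^{2}$ ($u{\left(C \right)} = C 5 \cdot 2 C = 5 C 2 C = 10 C^{2}$)
$x{\left(m,B \right)} = 3 + 6 m$ ($x{\left(m,B \right)} = 3 - - 6 m = 3 + 6 m$)
$- \frac{45697}{-19091} + \frac{x{\left(-104,u{\left(\left(0 + 5\right) \left(-4\right) \right)} \right)}}{-3425} = - \frac{45697}{-19091} + \frac{3 + 6 \left(-104\right)}{-3425} = \left(-45697\right) \left(- \frac{1}{19091}\right) + \left(3 - 624\right) \left(- \frac{1}{3425}\right) = \frac{45697}{19091} - - \frac{621}{3425} = \frac{45697}{19091} + \frac{621}{3425} = \frac{168367736}{65386675}$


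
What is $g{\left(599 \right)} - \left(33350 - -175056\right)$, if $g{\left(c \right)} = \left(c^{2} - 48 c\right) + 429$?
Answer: $122072$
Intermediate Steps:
$g{\left(c \right)} = 429 + c^{2} - 48 c$
$g{\left(599 \right)} - \left(33350 - -175056\right) = \left(429 + 599^{2} - 28752\right) - \left(33350 - -175056\right) = \left(429 + 358801 - 28752\right) - \left(33350 + 175056\right) = 330478 - 208406 = 122072$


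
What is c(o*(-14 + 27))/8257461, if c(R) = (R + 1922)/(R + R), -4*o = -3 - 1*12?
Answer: 7883/3220409790 ≈ 2.4478e-6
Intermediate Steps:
o = 15/4 (o = -(-3 - 1*12)/4 = -(-3 - 12)/4 = -¼*(-15) = 15/4 ≈ 3.7500)
c(R) = (1922 + R)/(2*R) (c(R) = (1922 + R)/((2*R)) = (1922 + R)*(1/(2*R)) = (1922 + R)/(2*R))
c(o*(-14 + 27))/8257461 = ((1922 + 15*(-14 + 27)/4)/(2*((15*(-14 + 27)/4))))/8257461 = ((1922 + (15/4)*13)/(2*(((15/4)*13))))*(1/8257461) = ((1922 + 195/4)/(2*(195/4)))*(1/8257461) = ((½)*(4/195)*(7883/4))*(1/8257461) = (7883/390)*(1/8257461) = 7883/3220409790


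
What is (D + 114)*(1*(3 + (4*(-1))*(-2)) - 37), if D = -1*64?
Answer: -1300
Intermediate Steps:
D = -64
(D + 114)*(1*(3 + (4*(-1))*(-2)) - 37) = (-64 + 114)*(1*(3 + (4*(-1))*(-2)) - 37) = 50*(1*(3 - 4*(-2)) - 37) = 50*(1*(3 + 8) - 37) = 50*(1*11 - 37) = 50*(11 - 37) = 50*(-26) = -1300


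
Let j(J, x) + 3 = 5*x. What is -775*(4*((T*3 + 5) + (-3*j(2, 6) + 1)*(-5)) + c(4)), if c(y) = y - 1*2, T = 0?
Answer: -1257050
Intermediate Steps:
j(J, x) = -3 + 5*x
c(y) = -2 + y (c(y) = y - 2 = -2 + y)
-775*(4*((T*3 + 5) + (-3*j(2, 6) + 1)*(-5)) + c(4)) = -775*(4*((0*3 + 5) + (-3*(-3 + 5*6) + 1)*(-5)) + (-2 + 4)) = -775*(4*((0 + 5) + (-3*(-3 + 30) + 1)*(-5)) + 2) = -775*(4*(5 + (-3*27 + 1)*(-5)) + 2) = -775*(4*(5 + (-81 + 1)*(-5)) + 2) = -775*(4*(5 - 80*(-5)) + 2) = -775*(4*(5 + 400) + 2) = -775*(4*405 + 2) = -775*(1620 + 2) = -775*1622 = -1257050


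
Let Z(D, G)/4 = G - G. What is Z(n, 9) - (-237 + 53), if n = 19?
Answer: 184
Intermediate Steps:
Z(D, G) = 0 (Z(D, G) = 4*(G - G) = 4*0 = 0)
Z(n, 9) - (-237 + 53) = 0 - (-237 + 53) = 0 - 1*(-184) = 0 + 184 = 184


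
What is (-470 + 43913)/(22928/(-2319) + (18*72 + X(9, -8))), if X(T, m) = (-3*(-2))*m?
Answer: 100744317/2871184 ≈ 35.088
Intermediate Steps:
X(T, m) = 6*m
(-470 + 43913)/(22928/(-2319) + (18*72 + X(9, -8))) = (-470 + 43913)/(22928/(-2319) + (18*72 + 6*(-8))) = 43443/(22928*(-1/2319) + (1296 - 48)) = 43443/(-22928/2319 + 1248) = 43443/(2871184/2319) = 43443*(2319/2871184) = 100744317/2871184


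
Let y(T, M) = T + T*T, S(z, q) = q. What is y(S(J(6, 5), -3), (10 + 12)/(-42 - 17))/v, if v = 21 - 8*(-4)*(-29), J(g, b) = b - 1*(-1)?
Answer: -6/907 ≈ -0.0066152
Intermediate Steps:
J(g, b) = 1 + b (J(g, b) = b + 1 = 1 + b)
y(T, M) = T + T²
v = -907 (v = 21 + 32*(-29) = 21 - 928 = -907)
y(S(J(6, 5), -3), (10 + 12)/(-42 - 17))/v = -3*(1 - 3)/(-907) = -3*(-2)*(-1/907) = 6*(-1/907) = -6/907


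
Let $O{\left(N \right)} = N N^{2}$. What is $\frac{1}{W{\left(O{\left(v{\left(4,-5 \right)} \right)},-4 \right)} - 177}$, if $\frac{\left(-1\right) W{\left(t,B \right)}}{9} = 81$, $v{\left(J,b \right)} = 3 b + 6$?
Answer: $- \frac{1}{906} \approx -0.0011038$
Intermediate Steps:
$v{\left(J,b \right)} = 6 + 3 b$
$O{\left(N \right)} = N^{3}$
$W{\left(t,B \right)} = -729$ ($W{\left(t,B \right)} = \left(-9\right) 81 = -729$)
$\frac{1}{W{\left(O{\left(v{\left(4,-5 \right)} \right)},-4 \right)} - 177} = \frac{1}{-729 - 177} = \frac{1}{-906} = - \frac{1}{906}$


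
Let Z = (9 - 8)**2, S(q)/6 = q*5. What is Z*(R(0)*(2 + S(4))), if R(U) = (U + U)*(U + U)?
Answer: 0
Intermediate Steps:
R(U) = 4*U**2 (R(U) = (2*U)*(2*U) = 4*U**2)
S(q) = 30*q (S(q) = 6*(q*5) = 6*(5*q) = 30*q)
Z = 1 (Z = 1**2 = 1)
Z*(R(0)*(2 + S(4))) = 1*((4*0**2)*(2 + 30*4)) = 1*((4*0)*(2 + 120)) = 1*(0*122) = 1*0 = 0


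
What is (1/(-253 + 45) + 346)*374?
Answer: 13457829/104 ≈ 1.2940e+5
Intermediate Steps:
(1/(-253 + 45) + 346)*374 = (1/(-208) + 346)*374 = (-1/208 + 346)*374 = (71967/208)*374 = 13457829/104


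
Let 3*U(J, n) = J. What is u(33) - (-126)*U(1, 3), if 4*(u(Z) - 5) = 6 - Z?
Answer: 161/4 ≈ 40.250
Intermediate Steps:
U(J, n) = J/3
u(Z) = 13/2 - Z/4 (u(Z) = 5 + (6 - Z)/4 = 5 + (3/2 - Z/4) = 13/2 - Z/4)
u(33) - (-126)*U(1, 3) = (13/2 - ¼*33) - (-126)*(⅓)*1 = (13/2 - 33/4) - (-126)/3 = -7/4 - 1*(-42) = -7/4 + 42 = 161/4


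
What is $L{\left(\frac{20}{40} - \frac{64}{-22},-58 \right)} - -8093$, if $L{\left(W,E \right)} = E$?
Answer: $8035$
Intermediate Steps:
$L{\left(\frac{20}{40} - \frac{64}{-22},-58 \right)} - -8093 = -58 - -8093 = -58 + 8093 = 8035$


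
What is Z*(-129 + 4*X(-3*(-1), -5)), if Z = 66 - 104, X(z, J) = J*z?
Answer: 7182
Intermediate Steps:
Z = -38
Z*(-129 + 4*X(-3*(-1), -5)) = -38*(-129 + 4*(-(-15)*(-1))) = -38*(-129 + 4*(-5*3)) = -38*(-129 + 4*(-15)) = -38*(-129 - 60) = -38*(-189) = 7182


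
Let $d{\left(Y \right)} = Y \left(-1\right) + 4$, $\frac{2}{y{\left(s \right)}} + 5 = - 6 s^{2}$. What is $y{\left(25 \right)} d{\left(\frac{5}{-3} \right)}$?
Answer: $- \frac{34}{11265} \approx -0.0030182$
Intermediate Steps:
$y{\left(s \right)} = \frac{2}{-5 - 6 s^{2}}$
$d{\left(Y \right)} = 4 - Y$ ($d{\left(Y \right)} = - Y + 4 = 4 - Y$)
$y{\left(25 \right)} d{\left(\frac{5}{-3} \right)} = - \frac{2}{5 + 6 \cdot 25^{2}} \left(4 - \frac{5}{-3}\right) = - \frac{2}{5 + 6 \cdot 625} \left(4 - 5 \left(- \frac{1}{3}\right)\right) = - \frac{2}{5 + 3750} \left(4 - - \frac{5}{3}\right) = - \frac{2}{3755} \left(4 + \frac{5}{3}\right) = \left(-2\right) \frac{1}{3755} \cdot \frac{17}{3} = \left(- \frac{2}{3755}\right) \frac{17}{3} = - \frac{34}{11265}$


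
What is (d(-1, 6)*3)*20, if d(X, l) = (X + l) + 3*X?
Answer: 120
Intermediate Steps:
d(X, l) = l + 4*X
(d(-1, 6)*3)*20 = ((6 + 4*(-1))*3)*20 = ((6 - 4)*3)*20 = (2*3)*20 = 6*20 = 120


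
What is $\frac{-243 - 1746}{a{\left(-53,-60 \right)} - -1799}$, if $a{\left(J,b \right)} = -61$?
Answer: $- \frac{1989}{1738} \approx -1.1444$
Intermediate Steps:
$\frac{-243 - 1746}{a{\left(-53,-60 \right)} - -1799} = \frac{-243 - 1746}{-61 - -1799} = - \frac{1989}{-61 + \left(-611 + 2410\right)} = - \frac{1989}{-61 + 1799} = - \frac{1989}{1738}$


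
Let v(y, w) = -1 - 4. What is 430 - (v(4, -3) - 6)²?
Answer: 309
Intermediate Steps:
v(y, w) = -5
430 - (v(4, -3) - 6)² = 430 - (-5 - 6)² = 430 - 1*(-11)² = 430 - 1*121 = 430 - 121 = 309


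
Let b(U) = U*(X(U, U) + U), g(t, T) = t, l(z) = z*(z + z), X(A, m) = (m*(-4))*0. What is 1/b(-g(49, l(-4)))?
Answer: 1/2401 ≈ 0.00041649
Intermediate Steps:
X(A, m) = 0 (X(A, m) = -4*m*0 = 0)
l(z) = 2*z² (l(z) = z*(2*z) = 2*z²)
b(U) = U² (b(U) = U*(0 + U) = U*U = U²)
1/b(-g(49, l(-4))) = 1/((-1*49)²) = 1/((-49)²) = 1/2401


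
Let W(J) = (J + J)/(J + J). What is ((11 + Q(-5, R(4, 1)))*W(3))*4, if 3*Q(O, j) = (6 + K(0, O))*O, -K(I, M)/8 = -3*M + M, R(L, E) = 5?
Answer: 1612/3 ≈ 537.33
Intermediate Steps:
K(I, M) = 16*M (K(I, M) = -8*(-3*M + M) = -(-16)*M = 16*M)
Q(O, j) = O*(6 + 16*O)/3 (Q(O, j) = ((6 + 16*O)*O)/3 = (O*(6 + 16*O))/3 = O*(6 + 16*O)/3)
W(J) = 1 (W(J) = (2*J)/((2*J)) = (2*J)*(1/(2*J)) = 1)
((11 + Q(-5, R(4, 1)))*W(3))*4 = ((11 + (⅔)*(-5)*(3 + 8*(-5)))*1)*4 = ((11 + (⅔)*(-5)*(3 - 40))*1)*4 = ((11 + (⅔)*(-5)*(-37))*1)*4 = ((11 + 370/3)*1)*4 = ((403/3)*1)*4 = (403/3)*4 = 1612/3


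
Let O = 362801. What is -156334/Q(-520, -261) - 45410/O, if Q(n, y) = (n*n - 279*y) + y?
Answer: -36145927157/62212752679 ≈ -0.58101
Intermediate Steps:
Q(n, y) = n² - 278*y (Q(n, y) = (n² - 279*y) + y = n² - 278*y)
-156334/Q(-520, -261) - 45410/O = -156334/((-520)² - 278*(-261)) - 45410/362801 = -156334/(270400 + 72558) - 45410*1/362801 = -156334/342958 - 45410/362801 = -156334*1/342958 - 45410/362801 = -78167/171479 - 45410/362801 = -36145927157/62212752679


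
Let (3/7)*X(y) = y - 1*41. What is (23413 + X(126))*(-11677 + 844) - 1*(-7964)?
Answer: -255773610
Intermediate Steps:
X(y) = -287/3 + 7*y/3 (X(y) = 7*(y - 1*41)/3 = 7*(y - 41)/3 = 7*(-41 + y)/3 = -287/3 + 7*y/3)
(23413 + X(126))*(-11677 + 844) - 1*(-7964) = (23413 + (-287/3 + (7/3)*126))*(-11677 + 844) - 1*(-7964) = (23413 + (-287/3 + 294))*(-10833) + 7964 = (23413 + 595/3)*(-10833) + 7964 = (70834/3)*(-10833) + 7964 = -255781574 + 7964 = -255773610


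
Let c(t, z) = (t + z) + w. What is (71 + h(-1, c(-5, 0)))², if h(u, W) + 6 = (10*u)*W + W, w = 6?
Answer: 3136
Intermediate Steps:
c(t, z) = 6 + t + z (c(t, z) = (t + z) + 6 = 6 + t + z)
h(u, W) = -6 + W + 10*W*u (h(u, W) = -6 + ((10*u)*W + W) = -6 + (10*W*u + W) = -6 + (W + 10*W*u) = -6 + W + 10*W*u)
(71 + h(-1, c(-5, 0)))² = (71 + (-6 + (6 - 5 + 0) + 10*(6 - 5 + 0)*(-1)))² = (71 + (-6 + 1 + 10*1*(-1)))² = (71 + (-6 + 1 - 10))² = (71 - 15)² = 56² = 3136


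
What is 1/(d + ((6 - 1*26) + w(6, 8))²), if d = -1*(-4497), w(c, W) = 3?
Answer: 1/4786 ≈ 0.00020894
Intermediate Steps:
d = 4497
1/(d + ((6 - 1*26) + w(6, 8))²) = 1/(4497 + ((6 - 1*26) + 3)²) = 1/(4497 + ((6 - 26) + 3)²) = 1/(4497 + (-20 + 3)²) = 1/(4497 + (-17)²) = 1/(4497 + 289) = 1/4786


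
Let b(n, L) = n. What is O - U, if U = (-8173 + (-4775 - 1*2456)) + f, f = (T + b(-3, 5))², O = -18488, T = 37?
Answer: -4240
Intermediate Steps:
f = 1156 (f = (37 - 3)² = 34² = 1156)
U = -14248 (U = (-8173 + (-4775 - 1*2456)) + 1156 = (-8173 + (-4775 - 2456)) + 1156 = (-8173 - 7231) + 1156 = -15404 + 1156 = -14248)
O - U = -18488 - 1*(-14248) = -18488 + 14248 = -4240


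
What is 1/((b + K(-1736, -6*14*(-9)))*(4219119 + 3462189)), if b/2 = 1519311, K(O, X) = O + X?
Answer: 1/23333063795736 ≈ 4.2858e-14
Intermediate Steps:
b = 3038622 (b = 2*1519311 = 3038622)
1/((b + K(-1736, -6*14*(-9)))*(4219119 + 3462189)) = 1/((3038622 + (-1736 - 6*14*(-9)))*(4219119 + 3462189)) = 1/((3038622 + (-1736 - 84*(-9)))*7681308) = 1/((3038622 + (-1736 + 756))*7681308) = 1/((3038622 - 980)*7681308) = 1/(3037642*7681308) = 1/23333063795736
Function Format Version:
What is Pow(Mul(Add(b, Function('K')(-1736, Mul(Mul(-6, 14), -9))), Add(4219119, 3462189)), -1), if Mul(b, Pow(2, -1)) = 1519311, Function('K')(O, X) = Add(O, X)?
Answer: Rational(1, 23333063795736) ≈ 4.2858e-14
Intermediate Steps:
b = 3038622 (b = Mul(2, 1519311) = 3038622)
Pow(Mul(Add(b, Function('K')(-1736, Mul(Mul(-6, 14), -9))), Add(4219119, 3462189)), -1) = Pow(Mul(Add(3038622, Add(-1736, Mul(Mul(-6, 14), -9))), Add(4219119, 3462189)), -1) = Pow(Mul(Add(3038622, Add(-1736, Mul(-84, -9))), 7681308), -1) = Pow(Mul(Add(3038622, Add(-1736, 756)), 7681308), -1) = Pow(Mul(Add(3038622, -980), 7681308), -1) = Pow(Mul(3037642, 7681308), -1) = Pow(23333063795736, -1) = Rational(1, 23333063795736)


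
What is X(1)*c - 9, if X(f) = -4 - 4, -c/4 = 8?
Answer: 247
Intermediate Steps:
c = -32 (c = -4*8 = -32)
X(f) = -8
X(1)*c - 9 = -8*(-32) - 9 = 256 - 9 = 247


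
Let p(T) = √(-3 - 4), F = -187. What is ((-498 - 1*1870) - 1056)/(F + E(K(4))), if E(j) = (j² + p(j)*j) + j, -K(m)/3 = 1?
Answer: 77468/4103 - 1284*I*√7/4103 ≈ 18.881 - 0.82797*I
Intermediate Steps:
p(T) = I*√7 (p(T) = √(-7) = I*√7)
K(m) = -3 (K(m) = -3*1 = -3)
E(j) = j + j² + I*j*√7 (E(j) = (j² + (I*√7)*j) + j = (j² + I*j*√7) + j = j + j² + I*j*√7)
((-498 - 1*1870) - 1056)/(F + E(K(4))) = ((-498 - 1*1870) - 1056)/(-187 - 3*(1 - 3 + I*√7)) = ((-498 - 1870) - 1056)/(-187 - 3*(-2 + I*√7)) = (-2368 - 1056)/(-187 + (6 - 3*I*√7)) = -3424/(-181 - 3*I*√7)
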